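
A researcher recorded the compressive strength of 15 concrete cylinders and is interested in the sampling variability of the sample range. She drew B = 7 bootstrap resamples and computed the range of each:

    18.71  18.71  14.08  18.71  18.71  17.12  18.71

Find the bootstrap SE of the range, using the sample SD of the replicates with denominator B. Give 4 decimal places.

Bootstrap SE is the standard deviation of the 7 replicate ranges.
Mean of replicates: (18.71 + 18.71 + 14.08 + 18.71 + 18.71 + 17.12 + 18.71) / 7 = 124.75000 / 7 = 17.82143
Sum of squared deviations: (+0.88857)² + (+0.88857)² + (−3.74143)² + (+0.88857)² + (+0.88857)² + (−0.70143)² + (+0.88857)² = 18.43809
Variance = 18.43809 / 7 = 2.63401
SE* = √2.63401

SE* = 1.6230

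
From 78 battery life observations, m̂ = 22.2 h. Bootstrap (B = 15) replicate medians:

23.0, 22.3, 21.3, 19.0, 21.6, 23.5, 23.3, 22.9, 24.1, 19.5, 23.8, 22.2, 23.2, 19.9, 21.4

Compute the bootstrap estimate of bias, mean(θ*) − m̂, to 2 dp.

bias = −0.13

mean(θ*) = (23.0 + 22.3 + 21.3 + 19.0 + 21.6 + 23.5 + 23.3 + 22.9 + 24.1 + 19.5 + 23.8 + 22.2 + 23.2 + 19.9 + 21.4) / 15 = 22.067
bias = 22.067 − 22.2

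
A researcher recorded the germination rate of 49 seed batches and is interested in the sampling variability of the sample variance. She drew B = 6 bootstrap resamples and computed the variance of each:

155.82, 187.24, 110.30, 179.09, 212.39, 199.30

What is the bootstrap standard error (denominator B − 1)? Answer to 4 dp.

Bootstrap SE is the standard deviation of the 6 replicate variances.
Mean of replicates: (155.82 + 187.24 + 110.30 + 179.09 + 212.39 + 199.30) / 6 = 1044.14000 / 6 = 174.02333
Sum of squared deviations: (−18.20333)² + (+13.21667)² + (−63.72333)² + (+5.06667)² + (+38.36667)² + (+25.27667)² = 6703.28693
Variance = 6703.28693 / 5 = 1340.65739
SE* = √1340.65739

SE* = 36.6150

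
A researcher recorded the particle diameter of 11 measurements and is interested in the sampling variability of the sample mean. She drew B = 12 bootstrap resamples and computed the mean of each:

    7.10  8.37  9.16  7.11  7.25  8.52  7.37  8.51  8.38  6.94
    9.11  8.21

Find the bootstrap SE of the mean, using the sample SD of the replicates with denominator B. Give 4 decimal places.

SE* = 0.7702

Bootstrap SE is the standard deviation of the 12 replicate means.
Mean of replicates: (7.10 + 8.37 + 9.16 + 7.11 + 7.25 + 8.52 + 7.37 + 8.51 + 8.38 + 6.94 + 9.11 + 8.21) / 12 = 96.03000 / 12 = 8.00250
Sum of squared deviations: (−0.90250)² + (+0.36750)² + (+1.15750)² + (−0.89250)² + (−0.75250)² + (+0.51750)² + (−0.63250)² + (+0.50750)² + (+0.37750)² + (−1.06250)² + (+1.10750)² + (+0.20750)² = 7.11862
Variance = 7.11862 / 12 = 0.59322
SE* = √0.59322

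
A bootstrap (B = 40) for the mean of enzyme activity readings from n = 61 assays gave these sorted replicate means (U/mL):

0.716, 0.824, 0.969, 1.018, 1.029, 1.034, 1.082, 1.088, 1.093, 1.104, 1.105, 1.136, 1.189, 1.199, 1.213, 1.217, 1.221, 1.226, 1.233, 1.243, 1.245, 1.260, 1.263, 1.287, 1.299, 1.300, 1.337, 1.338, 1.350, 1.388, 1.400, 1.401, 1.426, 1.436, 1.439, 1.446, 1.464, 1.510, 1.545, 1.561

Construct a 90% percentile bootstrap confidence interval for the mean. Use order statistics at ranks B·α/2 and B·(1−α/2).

α = 0.10; lower rank = 40 × 0.050 = 2; upper rank = 40 × 0.950 = 38.
The 2nd smallest replicate is 0.824; the 38th is 1.510.

(0.824, 1.510)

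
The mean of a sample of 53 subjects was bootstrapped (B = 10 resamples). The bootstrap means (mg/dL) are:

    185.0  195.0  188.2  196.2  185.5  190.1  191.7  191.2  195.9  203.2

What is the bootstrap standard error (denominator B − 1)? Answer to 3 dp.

SE* = 5.547

Bootstrap SE is the standard deviation of the 10 replicate means.
Mean of replicates: (185.0 + 195.0 + 188.2 + 196.2 + 185.5 + 190.1 + 191.7 + 191.2 + 195.9 + 203.2) / 10 = 1922.0000 / 10 = 192.2000
Sum of squared deviations: (−7.2000)² + (+2.8000)² + (−4.0000)² + (+4.0000)² + (−6.7000)² + (−2.1000)² + (−0.5000)² + (−1.0000)² + (+3.7000)² + (+11.0000)² = 276.9200
Variance = 276.9200 / 9 = 30.7689
SE* = √30.7689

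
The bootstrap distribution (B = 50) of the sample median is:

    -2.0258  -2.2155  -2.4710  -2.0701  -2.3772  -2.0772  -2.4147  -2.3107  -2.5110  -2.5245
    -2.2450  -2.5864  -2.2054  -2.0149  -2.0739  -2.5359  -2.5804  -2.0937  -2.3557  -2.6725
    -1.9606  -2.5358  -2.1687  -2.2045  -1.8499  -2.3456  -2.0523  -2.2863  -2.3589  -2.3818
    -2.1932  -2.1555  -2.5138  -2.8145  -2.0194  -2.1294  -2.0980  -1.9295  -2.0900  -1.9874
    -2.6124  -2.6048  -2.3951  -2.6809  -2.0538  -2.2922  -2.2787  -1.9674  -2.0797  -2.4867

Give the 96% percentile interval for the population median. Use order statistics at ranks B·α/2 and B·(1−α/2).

Sorted replicates: -2.8145, -2.6809, -2.6725, -2.6124, -2.6048, -2.5864, -2.5804, -2.5359, -2.5358, -2.5245, -2.5138, -2.5110, -2.4867, -2.4710, -2.4147, -2.3951, -2.3818, -2.3772, -2.3589, -2.3557, -2.3456, -2.3107, -2.2922, -2.2863, -2.2787, -2.2450, -2.2155, -2.2054, -2.2045, -2.1932, -2.1687, -2.1555, -2.1294, -2.0980, -2.0937, -2.0900, -2.0797, -2.0772, -2.0739, -2.0701, -2.0538, -2.0523, -2.0258, -2.0194, -2.0149, -1.9874, -1.9674, -1.9606, -1.9295, -1.8499
α = 0.04; lower rank = 50 × 0.020 = 1; upper rank = 50 × 0.980 = 49.
The 1st smallest replicate is -2.8145; the 49th is -1.9295.

(-2.8145, -1.9295)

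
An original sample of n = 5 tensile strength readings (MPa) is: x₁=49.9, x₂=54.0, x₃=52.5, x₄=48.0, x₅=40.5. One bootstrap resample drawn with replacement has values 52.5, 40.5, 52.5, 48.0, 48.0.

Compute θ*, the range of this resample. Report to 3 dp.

θ* = 12.000

Range = 52.5 − 40.5 = 12.000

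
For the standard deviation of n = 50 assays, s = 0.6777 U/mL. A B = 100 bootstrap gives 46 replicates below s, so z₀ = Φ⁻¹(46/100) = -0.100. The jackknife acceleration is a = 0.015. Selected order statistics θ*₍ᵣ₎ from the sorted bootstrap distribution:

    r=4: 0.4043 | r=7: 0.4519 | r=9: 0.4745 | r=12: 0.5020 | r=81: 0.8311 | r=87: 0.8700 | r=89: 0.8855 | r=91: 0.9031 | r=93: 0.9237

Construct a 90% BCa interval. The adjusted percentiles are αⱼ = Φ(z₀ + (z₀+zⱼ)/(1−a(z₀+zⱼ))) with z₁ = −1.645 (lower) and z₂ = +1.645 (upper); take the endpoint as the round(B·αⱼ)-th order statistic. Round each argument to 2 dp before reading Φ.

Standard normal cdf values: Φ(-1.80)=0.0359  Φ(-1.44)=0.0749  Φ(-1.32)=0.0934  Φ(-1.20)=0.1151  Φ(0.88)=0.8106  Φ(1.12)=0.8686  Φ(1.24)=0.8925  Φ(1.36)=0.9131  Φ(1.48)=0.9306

(0.4043, 0.9237)

Lower: z₀ + z₁ = -0.100 + (-1.645) = -1.745; 1 − a(z₀+z₁) = 1 − (0.015)(-1.745) = 1.0262; argument = -0.100 + (-1.745)/1.0262 = -1.8005 → -1.80.
α₁ = Φ(-1.80) = 0.0359; rank = round(100 × 0.0359) = 4; θ*₍4₎ = 0.4043.
Upper: z₀ + z₂ = 1.545; 1 − a(z₀+z₂) = 0.9768; argument = 1.4817 → 1.48; α₂ = 0.9306; rank = 93; θ*₍93₎ = 0.9237.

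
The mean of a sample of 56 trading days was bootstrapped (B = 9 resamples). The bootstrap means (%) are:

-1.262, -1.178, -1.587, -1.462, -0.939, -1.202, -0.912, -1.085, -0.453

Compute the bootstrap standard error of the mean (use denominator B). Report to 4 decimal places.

Bootstrap SE is the standard deviation of the 9 replicate means.
Mean of replicates: ((-1.262) + (-1.178) + (-1.587) + (-1.462) + (-0.939) + (-1.202) + (-0.912) + (-1.085) + (-0.453)) / 9 = -10.08000 / 9 = -1.12000
Sum of squared deviations: (−0.14200)² + (−0.05800)² + (−0.46700)² + (−0.34200)² + (+0.18100)² + (−0.08200)² + (+0.20800)² + (+0.03500)² + (+0.66700)² = 0.88744
Variance = 0.88744 / 9 = 0.09860
SE* = √0.09860

SE* = 0.3140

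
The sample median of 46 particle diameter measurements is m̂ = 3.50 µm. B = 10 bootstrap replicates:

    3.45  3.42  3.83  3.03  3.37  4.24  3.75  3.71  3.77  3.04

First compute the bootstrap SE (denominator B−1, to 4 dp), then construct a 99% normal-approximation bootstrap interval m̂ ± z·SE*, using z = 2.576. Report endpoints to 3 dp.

(2.537, 4.463)

Mean of replicates = 3.5610; sum of squared deviations = 1.2571; SE* = √(1.2571/9) = 0.3737
Margin = 2.576 × 0.3737 = 0.9627
Interval: 3.50 ± 0.9627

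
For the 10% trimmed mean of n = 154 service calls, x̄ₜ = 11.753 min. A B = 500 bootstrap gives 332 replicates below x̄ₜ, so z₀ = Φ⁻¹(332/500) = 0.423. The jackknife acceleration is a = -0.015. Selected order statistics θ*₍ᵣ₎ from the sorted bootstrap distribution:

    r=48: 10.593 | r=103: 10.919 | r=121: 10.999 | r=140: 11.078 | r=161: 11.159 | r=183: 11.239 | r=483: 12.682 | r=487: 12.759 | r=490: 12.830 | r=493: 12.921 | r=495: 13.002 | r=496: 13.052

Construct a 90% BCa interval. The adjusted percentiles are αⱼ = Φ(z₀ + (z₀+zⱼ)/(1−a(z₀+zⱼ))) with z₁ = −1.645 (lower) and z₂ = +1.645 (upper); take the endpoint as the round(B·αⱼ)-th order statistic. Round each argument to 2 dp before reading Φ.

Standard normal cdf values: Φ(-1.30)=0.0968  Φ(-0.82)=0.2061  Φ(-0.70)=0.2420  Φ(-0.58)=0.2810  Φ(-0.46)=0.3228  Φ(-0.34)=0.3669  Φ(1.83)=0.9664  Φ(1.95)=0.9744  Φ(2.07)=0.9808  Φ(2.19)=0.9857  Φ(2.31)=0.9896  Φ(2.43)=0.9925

Lower: z₀ + z₁ = 0.423 + (-1.645) = -1.222; 1 − a(z₀+z₁) = 1 − (-0.015)(-1.222) = 0.9817; argument = 0.423 + (-1.222)/0.9817 = -0.8218 → -0.82.
α₁ = Φ(-0.82) = 0.2061; rank = round(500 × 0.2061) = 103; θ*₍103₎ = 10.919.
Upper: z₀ + z₂ = 2.068; 1 − a(z₀+z₂) = 1.0310; argument = 2.4288 → 2.43; α₂ = 0.9925; rank = 496; θ*₍496₎ = 13.052.

(10.919, 13.052)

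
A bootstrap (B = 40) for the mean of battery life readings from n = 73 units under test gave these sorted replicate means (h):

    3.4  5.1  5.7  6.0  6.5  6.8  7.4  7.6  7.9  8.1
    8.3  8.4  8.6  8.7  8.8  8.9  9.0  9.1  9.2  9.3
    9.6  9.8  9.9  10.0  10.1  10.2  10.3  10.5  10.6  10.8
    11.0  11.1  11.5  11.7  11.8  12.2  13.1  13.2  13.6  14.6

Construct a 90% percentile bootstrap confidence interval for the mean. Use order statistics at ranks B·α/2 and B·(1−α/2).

(5.1, 13.2)

α = 0.10; lower rank = 40 × 0.050 = 2; upper rank = 40 × 0.950 = 38.
The 2nd smallest replicate is 5.1; the 38th is 13.2.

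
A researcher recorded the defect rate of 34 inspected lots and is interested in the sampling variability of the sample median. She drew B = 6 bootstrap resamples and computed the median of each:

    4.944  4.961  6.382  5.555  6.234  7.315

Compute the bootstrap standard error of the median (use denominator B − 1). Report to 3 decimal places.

Bootstrap SE is the standard deviation of the 6 replicate medians.
Mean of replicates: (4.944 + 4.961 + 6.382 + 5.555 + 6.234 + 7.315) / 6 = 35.3910 / 6 = 5.8985
Sum of squared deviations: (−0.9545)² + (−0.9375)² + (+0.4835)² + (−0.3435)² + (+0.3355)² + (+1.4165)² = 4.2608
Variance = 4.2608 / 5 = 0.8522
SE* = √0.8522

SE* = 0.923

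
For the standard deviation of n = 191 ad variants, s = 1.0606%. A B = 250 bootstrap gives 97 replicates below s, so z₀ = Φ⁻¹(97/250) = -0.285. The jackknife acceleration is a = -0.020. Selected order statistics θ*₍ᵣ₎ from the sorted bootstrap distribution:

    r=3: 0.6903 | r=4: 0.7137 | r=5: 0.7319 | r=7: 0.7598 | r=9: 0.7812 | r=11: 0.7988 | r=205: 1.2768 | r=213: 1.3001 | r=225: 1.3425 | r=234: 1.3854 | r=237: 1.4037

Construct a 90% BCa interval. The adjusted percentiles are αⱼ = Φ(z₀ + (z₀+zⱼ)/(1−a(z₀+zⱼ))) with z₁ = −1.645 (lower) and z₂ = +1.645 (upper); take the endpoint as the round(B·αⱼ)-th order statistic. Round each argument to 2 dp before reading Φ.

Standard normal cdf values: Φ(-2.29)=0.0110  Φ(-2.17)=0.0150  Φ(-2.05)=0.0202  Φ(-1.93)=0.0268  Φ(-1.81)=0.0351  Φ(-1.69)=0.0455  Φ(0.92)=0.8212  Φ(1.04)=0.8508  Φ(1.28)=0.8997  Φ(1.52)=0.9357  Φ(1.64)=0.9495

(0.6903, 1.3001)

Lower: z₀ + z₁ = -0.285 + (-1.645) = -1.930; 1 − a(z₀+z₁) = 1 − (-0.020)(-1.930) = 0.9614; argument = -0.285 + (-1.930)/0.9614 = -2.2925 → -2.29.
α₁ = Φ(-2.29) = 0.0110; rank = round(250 × 0.0110) = 3; θ*₍3₎ = 0.6903.
Upper: z₀ + z₂ = 1.360; 1 − a(z₀+z₂) = 1.0272; argument = 1.0390 → 1.04; α₂ = 0.8508; rank = 213; θ*₍213₎ = 1.3001.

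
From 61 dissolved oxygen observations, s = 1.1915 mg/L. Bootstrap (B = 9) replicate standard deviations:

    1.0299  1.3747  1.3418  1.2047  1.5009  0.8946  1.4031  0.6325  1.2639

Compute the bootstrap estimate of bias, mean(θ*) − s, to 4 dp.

bias = −0.0086

mean(θ*) = (1.0299 + 1.3747 + 1.3418 + 1.2047 + 1.5009 + 0.8946 + 1.4031 + 0.6325 + 1.2639) / 9 = 1.18290
bias = 1.18290 − 1.1915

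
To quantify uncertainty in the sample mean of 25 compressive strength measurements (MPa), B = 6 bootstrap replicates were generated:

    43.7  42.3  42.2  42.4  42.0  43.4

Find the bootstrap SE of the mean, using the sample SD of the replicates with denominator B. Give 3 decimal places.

SE* = 0.642

Bootstrap SE is the standard deviation of the 6 replicate means.
Mean of replicates: (43.7 + 42.3 + 42.2 + 42.4 + 42.0 + 43.4) / 6 = 256.0000 / 6 = 42.6667
Sum of squared deviations: (+1.0333)² + (−0.3667)² + (−0.4667)² + (−0.2667)² + (−0.6667)² + (+0.7333)² = 2.4733
Variance = 2.4733 / 6 = 0.4122
SE* = √0.4122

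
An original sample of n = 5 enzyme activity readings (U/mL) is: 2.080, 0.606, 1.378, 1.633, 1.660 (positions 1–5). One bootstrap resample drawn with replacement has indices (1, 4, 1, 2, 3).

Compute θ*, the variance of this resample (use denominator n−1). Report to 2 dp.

θ* = 0.37

Resample values: 2.080, 1.633, 2.080, 0.606, 1.378.
Mean = 1.5554; sum of squared deviations = 1.4893
s² = 1.4893 / 4 = 0.3723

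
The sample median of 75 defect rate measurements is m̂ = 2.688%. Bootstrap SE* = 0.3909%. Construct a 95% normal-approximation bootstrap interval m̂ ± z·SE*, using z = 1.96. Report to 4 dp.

Margin = 1.96 × 0.3909 = 0.76616
Interval: 2.688 ± 0.76616

(1.9218, 3.4542)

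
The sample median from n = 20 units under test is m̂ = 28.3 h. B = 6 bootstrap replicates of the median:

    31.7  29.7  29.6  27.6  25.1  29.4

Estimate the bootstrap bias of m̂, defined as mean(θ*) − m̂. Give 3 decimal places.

mean(θ*) = (31.7 + 29.7 + 29.6 + 27.6 + 25.1 + 29.4) / 6 = 28.8500
bias = 28.8500 − 28.3

bias = +0.550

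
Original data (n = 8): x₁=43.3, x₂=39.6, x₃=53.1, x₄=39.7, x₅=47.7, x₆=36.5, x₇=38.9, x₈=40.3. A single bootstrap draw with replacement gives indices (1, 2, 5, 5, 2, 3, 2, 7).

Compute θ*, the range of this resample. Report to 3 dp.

Resample values: 43.3, 39.6, 47.7, 47.7, 39.6, 53.1, 39.6, 38.9.
Range = 53.1 − 38.9 = 14.200

θ* = 14.200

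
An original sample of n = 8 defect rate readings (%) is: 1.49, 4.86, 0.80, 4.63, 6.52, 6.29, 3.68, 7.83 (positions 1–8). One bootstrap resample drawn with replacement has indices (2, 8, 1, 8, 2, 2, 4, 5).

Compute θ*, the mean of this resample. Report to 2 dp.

Resample values: 4.86, 7.83, 1.49, 7.83, 4.86, 4.86, 4.63, 6.52.
Mean = (4.86 + 7.83 + 1.49 + 7.83 + 4.86 + 4.86 + 4.63 + 6.52) / 8 = 42.880 / 8 = 5.36

θ* = 5.36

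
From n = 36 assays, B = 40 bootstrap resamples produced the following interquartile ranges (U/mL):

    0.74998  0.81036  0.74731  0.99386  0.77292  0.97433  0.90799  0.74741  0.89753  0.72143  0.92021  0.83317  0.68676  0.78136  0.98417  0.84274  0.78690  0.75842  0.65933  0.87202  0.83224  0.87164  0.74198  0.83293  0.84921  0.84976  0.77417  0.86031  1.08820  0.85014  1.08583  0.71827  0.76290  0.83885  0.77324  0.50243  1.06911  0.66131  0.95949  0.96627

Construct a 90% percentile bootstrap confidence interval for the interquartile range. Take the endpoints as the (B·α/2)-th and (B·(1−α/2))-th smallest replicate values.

(0.65933, 1.06911)

Sorted replicates: 0.50243, 0.65933, 0.66131, 0.68676, 0.71827, 0.72143, 0.74198, 0.74731, 0.74741, 0.74998, 0.75842, 0.76290, 0.77292, 0.77324, 0.77417, 0.78136, 0.78690, 0.81036, 0.83224, 0.83293, 0.83317, 0.83885, 0.84274, 0.84921, 0.84976, 0.85014, 0.86031, 0.87164, 0.87202, 0.89753, 0.90799, 0.92021, 0.95949, 0.96627, 0.97433, 0.98417, 0.99386, 1.06911, 1.08583, 1.08820
α = 0.10; lower rank = 40 × 0.050 = 2; upper rank = 40 × 0.950 = 38.
The 2nd smallest replicate is 0.65933; the 38th is 1.06911.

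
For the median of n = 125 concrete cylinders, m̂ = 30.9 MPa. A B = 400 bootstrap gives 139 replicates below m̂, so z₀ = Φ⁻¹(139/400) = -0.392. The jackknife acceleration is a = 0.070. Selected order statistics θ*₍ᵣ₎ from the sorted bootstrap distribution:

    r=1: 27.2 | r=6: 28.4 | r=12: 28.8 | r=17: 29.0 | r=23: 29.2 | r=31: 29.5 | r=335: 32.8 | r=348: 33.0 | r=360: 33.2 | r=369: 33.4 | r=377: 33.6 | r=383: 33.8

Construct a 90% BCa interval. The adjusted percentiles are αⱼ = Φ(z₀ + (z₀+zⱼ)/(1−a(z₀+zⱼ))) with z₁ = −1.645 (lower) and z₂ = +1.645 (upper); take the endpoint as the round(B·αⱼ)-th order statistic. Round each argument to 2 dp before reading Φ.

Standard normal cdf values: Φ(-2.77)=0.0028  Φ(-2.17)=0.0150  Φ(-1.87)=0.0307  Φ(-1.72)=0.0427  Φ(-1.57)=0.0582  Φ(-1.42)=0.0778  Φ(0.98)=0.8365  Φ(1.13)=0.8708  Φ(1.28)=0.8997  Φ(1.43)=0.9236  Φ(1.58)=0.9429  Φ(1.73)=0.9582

Lower: z₀ + z₁ = -0.392 + (-1.645) = -2.037; 1 − a(z₀+z₁) = 1 − (0.070)(-2.037) = 1.1426; argument = -0.392 + (-2.037)/1.1426 = -2.1748 → -2.17.
α₁ = Φ(-2.17) = 0.0150; rank = round(400 × 0.0150) = 6; θ*₍6₎ = 28.4.
Upper: z₀ + z₂ = 1.253; 1 − a(z₀+z₂) = 0.9123; argument = 0.9815 → 0.98; α₂ = 0.8365; rank = 335; θ*₍335₎ = 32.8.

(28.4, 32.8)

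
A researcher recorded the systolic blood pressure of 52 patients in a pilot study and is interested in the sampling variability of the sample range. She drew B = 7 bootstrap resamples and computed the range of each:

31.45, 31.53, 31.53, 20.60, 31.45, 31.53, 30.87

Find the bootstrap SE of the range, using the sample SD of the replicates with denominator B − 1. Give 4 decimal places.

SE* = 4.0864

Bootstrap SE is the standard deviation of the 7 replicate ranges.
Mean of replicates: (31.45 + 31.53 + 31.53 + 20.60 + 31.45 + 31.53 + 30.87) / 7 = 208.96000 / 7 = 29.85143
Sum of squared deviations: (+1.59857)² + (+1.67857)² + (+1.67857)² + (−9.25143)² + (+1.59857)² + (+1.67857)² + (+1.01857)² = 100.19009
Variance = 100.19009 / 6 = 16.69835
SE* = √16.69835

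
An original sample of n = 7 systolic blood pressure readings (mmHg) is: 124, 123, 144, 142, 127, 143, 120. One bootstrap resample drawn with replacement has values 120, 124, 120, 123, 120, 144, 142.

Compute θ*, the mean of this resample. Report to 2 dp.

θ* = 127.57

Mean = (120 + 124 + 120 + 123 + 120 + 144 + 142) / 7 = 893.0 / 7 = 127.57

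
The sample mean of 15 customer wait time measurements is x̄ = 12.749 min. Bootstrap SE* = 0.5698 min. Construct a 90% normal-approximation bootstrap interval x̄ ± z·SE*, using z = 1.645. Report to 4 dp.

Margin = 1.645 × 0.5698 = 0.93732
Interval: 12.749 ± 0.93732

(11.8117, 13.6863)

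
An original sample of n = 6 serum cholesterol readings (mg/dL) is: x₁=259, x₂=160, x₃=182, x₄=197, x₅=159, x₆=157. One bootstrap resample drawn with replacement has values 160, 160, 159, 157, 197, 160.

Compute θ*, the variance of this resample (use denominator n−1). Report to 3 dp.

Mean = 165.5000; sum of squared deviations = 1197.5000
s² = 1197.5000 / 5 = 239.5000

θ* = 239.500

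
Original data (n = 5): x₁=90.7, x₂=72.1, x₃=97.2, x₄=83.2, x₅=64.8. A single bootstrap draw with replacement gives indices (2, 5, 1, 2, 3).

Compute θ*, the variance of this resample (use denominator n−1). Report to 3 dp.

θ* = 191.067

Resample values: 72.1, 64.8, 90.7, 72.1, 97.2.
Mean = 79.3800; sum of squared deviations = 764.2680
s² = 764.2680 / 4 = 191.0670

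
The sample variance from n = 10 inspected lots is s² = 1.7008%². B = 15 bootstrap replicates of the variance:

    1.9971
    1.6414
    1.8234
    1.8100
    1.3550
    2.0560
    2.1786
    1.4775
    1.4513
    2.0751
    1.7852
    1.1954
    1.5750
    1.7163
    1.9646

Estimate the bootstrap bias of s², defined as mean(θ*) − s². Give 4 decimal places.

mean(θ*) = (1.9971 + 1.6414 + 1.8234 + 1.8100 + 1.3550 + 2.0560 + 2.1786 + 1.4775 + 1.4513 + 2.0751 + 1.7852 + 1.1954 + 1.5750 + 1.7163 + 1.9646) / 15 = 1.74013
bias = 1.74013 − 1.7008

bias = +0.0393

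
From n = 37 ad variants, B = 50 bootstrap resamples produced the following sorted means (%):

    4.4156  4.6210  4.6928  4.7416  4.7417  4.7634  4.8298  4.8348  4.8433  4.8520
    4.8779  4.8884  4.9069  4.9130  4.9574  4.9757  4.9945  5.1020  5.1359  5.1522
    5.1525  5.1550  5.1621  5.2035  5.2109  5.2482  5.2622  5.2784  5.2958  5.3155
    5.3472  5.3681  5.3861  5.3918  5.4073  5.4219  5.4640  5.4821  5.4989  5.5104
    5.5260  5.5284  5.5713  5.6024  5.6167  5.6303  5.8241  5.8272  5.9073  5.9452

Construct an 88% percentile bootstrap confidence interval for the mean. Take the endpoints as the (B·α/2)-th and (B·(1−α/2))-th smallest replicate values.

(4.6928, 5.8241)

α = 0.12; lower rank = 50 × 0.060 = 3; upper rank = 50 × 0.940 = 47.
The 3rd smallest replicate is 4.6928; the 47th is 5.8241.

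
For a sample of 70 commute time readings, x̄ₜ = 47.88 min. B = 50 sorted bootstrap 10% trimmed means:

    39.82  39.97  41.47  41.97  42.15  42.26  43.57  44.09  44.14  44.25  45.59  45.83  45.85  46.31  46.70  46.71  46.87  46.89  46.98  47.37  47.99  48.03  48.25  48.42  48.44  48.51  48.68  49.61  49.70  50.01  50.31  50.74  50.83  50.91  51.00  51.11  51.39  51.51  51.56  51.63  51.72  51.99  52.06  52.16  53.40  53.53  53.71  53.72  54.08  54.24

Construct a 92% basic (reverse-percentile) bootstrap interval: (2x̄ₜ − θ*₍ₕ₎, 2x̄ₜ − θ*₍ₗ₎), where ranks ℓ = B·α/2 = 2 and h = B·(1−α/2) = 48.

Percentile endpoints at ranks 2 and 48: θ*₍2₎ = 39.97, θ*₍48₎ = 53.72.
Basic interval reflects these around x̄ₜ:
  lower = 2 × 47.88 − 53.72 = 42.04
  upper = 2 × 47.88 − 39.97 = 55.79

(42.04, 55.79)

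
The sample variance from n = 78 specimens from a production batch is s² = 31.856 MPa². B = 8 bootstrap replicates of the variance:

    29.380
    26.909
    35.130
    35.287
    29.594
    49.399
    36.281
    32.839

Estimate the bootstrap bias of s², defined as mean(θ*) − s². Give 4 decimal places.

mean(θ*) = (29.380 + 26.909 + 35.130 + 35.287 + 29.594 + 49.399 + 36.281 + 32.839) / 8 = 34.35238
bias = 34.35238 − 31.856

bias = +2.4964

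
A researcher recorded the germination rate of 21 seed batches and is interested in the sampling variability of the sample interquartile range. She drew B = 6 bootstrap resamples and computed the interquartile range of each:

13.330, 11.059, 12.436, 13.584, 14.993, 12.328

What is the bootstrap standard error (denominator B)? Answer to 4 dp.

SE* = 1.2211

Bootstrap SE is the standard deviation of the 6 replicate interquartile ranges.
Mean of replicates: (13.330 + 11.059 + 12.436 + 13.584 + 14.993 + 12.328) / 6 = 77.73000 / 6 = 12.95500
Sum of squared deviations: (+0.37500)² + (−1.89600)² + (−0.51900)² + (+0.62900)² + (+2.03800)² + (−0.62700)² = 8.94702
Variance = 8.94702 / 6 = 1.49117
SE* = √1.49117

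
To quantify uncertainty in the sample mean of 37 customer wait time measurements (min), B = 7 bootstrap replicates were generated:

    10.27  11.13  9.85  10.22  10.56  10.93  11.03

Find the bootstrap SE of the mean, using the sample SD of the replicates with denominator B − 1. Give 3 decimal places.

Bootstrap SE is the standard deviation of the 7 replicate means.
Mean of replicates: (10.27 + 11.13 + 9.85 + 10.22 + 10.56 + 10.93 + 11.03) / 7 = 73.9900 / 7 = 10.5700
Sum of squared deviations: (−0.3000)² + (+0.5600)² + (−0.7200)² + (−0.3500)² + (−0.0100)² + (+0.3600)² + (+0.4600)² = 1.3858
Variance = 1.3858 / 6 = 0.2310
SE* = √0.2310

SE* = 0.481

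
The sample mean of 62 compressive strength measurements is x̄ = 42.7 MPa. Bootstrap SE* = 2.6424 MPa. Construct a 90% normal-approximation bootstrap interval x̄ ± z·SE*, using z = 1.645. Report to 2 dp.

Margin = 1.645 × 2.6424 = 4.347
Interval: 42.7 ± 4.347

(38.35, 47.05)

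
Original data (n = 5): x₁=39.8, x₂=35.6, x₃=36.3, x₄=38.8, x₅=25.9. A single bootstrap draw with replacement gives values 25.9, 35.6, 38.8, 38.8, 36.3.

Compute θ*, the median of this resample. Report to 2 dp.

θ* = 36.30

Sorted: 25.9, 35.6, 36.3, 38.8, 38.8
Median = middle value = 36.30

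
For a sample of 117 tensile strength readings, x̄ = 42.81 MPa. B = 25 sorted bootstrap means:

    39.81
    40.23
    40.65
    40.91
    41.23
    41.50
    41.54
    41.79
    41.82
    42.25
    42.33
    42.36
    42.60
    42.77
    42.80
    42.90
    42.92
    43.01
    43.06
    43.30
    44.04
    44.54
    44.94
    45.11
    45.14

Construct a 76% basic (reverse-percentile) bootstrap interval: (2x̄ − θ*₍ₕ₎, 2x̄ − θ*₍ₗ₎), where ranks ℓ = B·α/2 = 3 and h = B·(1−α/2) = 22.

Percentile endpoints at ranks 3 and 22: θ*₍3₎ = 40.65, θ*₍22₎ = 44.54.
Basic interval reflects these around x̄:
  lower = 2 × 42.81 − 44.54 = 41.08
  upper = 2 × 42.81 − 40.65 = 44.97

(41.08, 44.97)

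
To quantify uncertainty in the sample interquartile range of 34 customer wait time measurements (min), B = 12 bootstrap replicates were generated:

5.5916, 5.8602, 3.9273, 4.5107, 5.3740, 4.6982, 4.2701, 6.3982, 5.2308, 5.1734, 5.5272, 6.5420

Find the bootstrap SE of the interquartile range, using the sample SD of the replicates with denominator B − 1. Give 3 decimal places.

Bootstrap SE is the standard deviation of the 12 replicate interquartile ranges.
Mean of replicates: (5.5916 + 5.8602 + 3.9273 + 4.5107 + 5.3740 + 4.6982 + 4.2701 + 6.3982 + 5.2308 + 5.1734 + 5.5272 + 6.5420) / 12 = 63.10370 / 12 = 5.25864
Sum of squared deviations: (+0.33296)² + (+0.60156)² + (−1.33134)² + (−0.74794)² + (+0.11536)² + (−0.56044)² + (−0.98854)² + (+1.13956)² + (−0.02784)² + (−0.08524)² + (+0.26856)² + (+1.28336)² = 7.13500
Variance = 7.13500 / 11 = 0.64864
SE* = √0.64864

SE* = 0.805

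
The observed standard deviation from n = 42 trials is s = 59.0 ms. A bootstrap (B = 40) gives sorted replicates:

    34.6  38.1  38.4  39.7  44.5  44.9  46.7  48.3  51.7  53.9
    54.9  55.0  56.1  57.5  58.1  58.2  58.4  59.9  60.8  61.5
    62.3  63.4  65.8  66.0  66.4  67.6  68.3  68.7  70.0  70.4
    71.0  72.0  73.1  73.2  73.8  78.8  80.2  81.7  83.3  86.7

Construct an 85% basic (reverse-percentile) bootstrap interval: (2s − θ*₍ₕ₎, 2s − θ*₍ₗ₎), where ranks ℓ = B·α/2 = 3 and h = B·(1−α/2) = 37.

Percentile endpoints at ranks 3 and 37: θ*₍3₎ = 38.4, θ*₍37₎ = 80.2.
Basic interval reflects these around s:
  lower = 2 × 59.0 − 80.2 = 37.8
  upper = 2 × 59.0 − 38.4 = 79.6

(37.8, 79.6)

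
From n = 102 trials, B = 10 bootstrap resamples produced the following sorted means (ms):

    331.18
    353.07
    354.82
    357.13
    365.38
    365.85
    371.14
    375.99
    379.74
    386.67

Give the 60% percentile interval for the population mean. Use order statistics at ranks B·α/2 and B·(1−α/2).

(353.07, 375.99)

α = 0.40; lower rank = 10 × 0.200 = 2; upper rank = 10 × 0.800 = 8.
The 2nd smallest replicate is 353.07; the 8th is 375.99.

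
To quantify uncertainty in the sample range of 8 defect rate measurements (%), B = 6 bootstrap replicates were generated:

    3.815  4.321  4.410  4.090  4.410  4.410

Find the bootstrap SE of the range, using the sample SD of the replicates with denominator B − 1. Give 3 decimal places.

Bootstrap SE is the standard deviation of the 6 replicate ranges.
Mean of replicates: (3.815 + 4.321 + 4.410 + 4.090 + 4.410 + 4.410) / 6 = 25.45600 / 6 = 4.24267
Sum of squared deviations: (−0.42767)² + (+0.07833)² + (+0.16733)² + (−0.15267)² + (+0.16733)² + (+0.16733)² = 0.29634
Variance = 0.29634 / 5 = 0.05927
SE* = √0.05927

SE* = 0.243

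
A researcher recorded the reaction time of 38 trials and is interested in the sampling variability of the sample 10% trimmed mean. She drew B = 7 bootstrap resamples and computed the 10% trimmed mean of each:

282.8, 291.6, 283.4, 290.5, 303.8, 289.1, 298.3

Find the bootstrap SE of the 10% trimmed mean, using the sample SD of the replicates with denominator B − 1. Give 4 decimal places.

Bootstrap SE is the standard deviation of the 7 replicate 10% trimmed means.
Mean of replicates: (282.8 + 291.6 + 283.4 + 290.5 + 303.8 + 289.1 + 298.3) / 7 = 2039.50000 / 7 = 291.35714
Sum of squared deviations: (−8.55714)² + (+0.24286)² + (−7.95714)² + (−0.85714)² + (+12.44286)² + (−2.25714)² + (+6.94286)² = 345.45714
Variance = 345.45714 / 6 = 57.57619
SE* = √57.57619

SE* = 7.5879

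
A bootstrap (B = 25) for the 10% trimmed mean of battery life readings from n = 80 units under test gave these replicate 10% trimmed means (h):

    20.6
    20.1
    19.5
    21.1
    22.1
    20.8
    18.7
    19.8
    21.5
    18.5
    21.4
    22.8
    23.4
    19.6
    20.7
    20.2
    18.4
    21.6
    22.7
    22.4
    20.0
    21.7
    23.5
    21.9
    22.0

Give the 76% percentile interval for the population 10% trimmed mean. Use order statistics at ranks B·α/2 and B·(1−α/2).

Sorted replicates: 18.4, 18.5, 18.7, 19.5, 19.6, 19.8, 20.0, 20.1, 20.2, 20.6, 20.7, 20.8, 21.1, 21.4, 21.5, 21.6, 21.7, 21.9, 22.0, 22.1, 22.4, 22.7, 22.8, 23.4, 23.5
α = 0.24; lower rank = 25 × 0.120 = 3; upper rank = 25 × 0.880 = 22.
The 3rd smallest replicate is 18.7; the 22nd is 22.7.

(18.7, 22.7)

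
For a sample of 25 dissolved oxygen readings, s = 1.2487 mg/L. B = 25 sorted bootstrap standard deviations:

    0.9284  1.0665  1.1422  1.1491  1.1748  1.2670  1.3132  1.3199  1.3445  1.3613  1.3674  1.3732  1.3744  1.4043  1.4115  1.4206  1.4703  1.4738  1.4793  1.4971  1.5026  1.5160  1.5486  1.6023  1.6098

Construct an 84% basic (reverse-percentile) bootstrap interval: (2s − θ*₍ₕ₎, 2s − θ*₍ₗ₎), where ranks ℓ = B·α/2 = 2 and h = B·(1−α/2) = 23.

Percentile endpoints at ranks 2 and 23: θ*₍2₎ = 1.0665, θ*₍23₎ = 1.5486.
Basic interval reflects these around s:
  lower = 2 × 1.2487 − 1.5486 = 0.9488
  upper = 2 × 1.2487 − 1.0665 = 1.4309

(0.9488, 1.4309)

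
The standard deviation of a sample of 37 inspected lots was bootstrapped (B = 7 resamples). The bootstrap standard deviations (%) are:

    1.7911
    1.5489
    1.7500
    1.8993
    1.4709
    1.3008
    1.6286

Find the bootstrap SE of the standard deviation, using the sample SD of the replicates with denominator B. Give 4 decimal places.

Bootstrap SE is the standard deviation of the 7 replicate standard deviations.
Mean of replicates: (1.7911 + 1.5489 + 1.7500 + 1.8993 + 1.4709 + 1.3008 + 1.6286) / 7 = 11.38960 / 7 = 1.62709
Sum of squared deviations: (+0.16401)² + (−0.07819)² + (+0.12291)² + (+0.27221)² + (−0.15619)² + (−0.32629)² + (+0.00151)² = 0.25308
Variance = 0.25308 / 7 = 0.03615
SE* = √0.03615

SE* = 0.1901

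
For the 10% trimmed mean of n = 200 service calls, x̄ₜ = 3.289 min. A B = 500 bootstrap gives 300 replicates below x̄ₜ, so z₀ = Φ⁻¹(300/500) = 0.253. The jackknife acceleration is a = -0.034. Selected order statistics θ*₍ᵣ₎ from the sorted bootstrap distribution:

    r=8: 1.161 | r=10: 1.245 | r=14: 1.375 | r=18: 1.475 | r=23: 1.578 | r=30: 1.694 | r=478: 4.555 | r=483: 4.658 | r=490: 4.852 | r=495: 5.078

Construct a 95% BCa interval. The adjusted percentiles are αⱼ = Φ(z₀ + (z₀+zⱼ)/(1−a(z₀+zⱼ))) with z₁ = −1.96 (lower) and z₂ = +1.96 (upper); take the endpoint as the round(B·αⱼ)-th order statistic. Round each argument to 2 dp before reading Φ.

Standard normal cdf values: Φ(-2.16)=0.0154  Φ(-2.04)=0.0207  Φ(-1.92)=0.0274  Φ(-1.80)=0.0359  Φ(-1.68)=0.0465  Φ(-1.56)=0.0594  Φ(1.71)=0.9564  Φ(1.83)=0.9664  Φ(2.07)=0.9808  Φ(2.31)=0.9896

(1.694, 5.078)

Lower: z₀ + z₁ = 0.253 + (-1.960) = -1.707; 1 − a(z₀+z₁) = 1 − (-0.034)(-1.707) = 0.9420; argument = 0.253 + (-1.707)/0.9420 = -1.5592 → -1.56.
α₁ = Φ(-1.56) = 0.0594; rank = round(500 × 0.0594) = 30; θ*₍30₎ = 1.694.
Upper: z₀ + z₂ = 2.213; 1 − a(z₀+z₂) = 1.0752; argument = 2.3111 → 2.31; α₂ = 0.9896; rank = 495; θ*₍495₎ = 5.078.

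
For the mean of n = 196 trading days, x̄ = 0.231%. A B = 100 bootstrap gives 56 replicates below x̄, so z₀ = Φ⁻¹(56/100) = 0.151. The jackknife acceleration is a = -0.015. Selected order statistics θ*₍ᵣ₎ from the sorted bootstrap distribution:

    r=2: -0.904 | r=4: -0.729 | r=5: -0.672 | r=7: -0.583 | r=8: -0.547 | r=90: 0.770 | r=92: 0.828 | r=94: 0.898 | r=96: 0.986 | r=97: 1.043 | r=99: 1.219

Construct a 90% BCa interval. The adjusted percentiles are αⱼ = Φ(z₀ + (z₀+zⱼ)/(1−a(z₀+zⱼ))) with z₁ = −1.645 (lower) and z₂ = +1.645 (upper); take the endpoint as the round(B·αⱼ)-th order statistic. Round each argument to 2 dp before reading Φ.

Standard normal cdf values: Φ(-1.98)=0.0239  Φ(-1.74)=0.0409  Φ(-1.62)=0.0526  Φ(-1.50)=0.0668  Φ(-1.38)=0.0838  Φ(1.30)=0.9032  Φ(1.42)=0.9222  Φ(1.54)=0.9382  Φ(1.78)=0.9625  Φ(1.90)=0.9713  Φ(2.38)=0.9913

Lower: z₀ + z₁ = 0.151 + (-1.645) = -1.494; 1 − a(z₀+z₁) = 1 − (-0.015)(-1.494) = 0.9776; argument = 0.151 + (-1.494)/0.9776 = -1.3772 → -1.38.
α₁ = Φ(-1.38) = 0.0838; rank = round(100 × 0.0838) = 8; θ*₍8₎ = -0.547.
Upper: z₀ + z₂ = 1.796; 1 − a(z₀+z₂) = 1.0269; argument = 1.8999 → 1.90; α₂ = 0.9713; rank = 97; θ*₍97₎ = 1.043.

(-0.547, 1.043)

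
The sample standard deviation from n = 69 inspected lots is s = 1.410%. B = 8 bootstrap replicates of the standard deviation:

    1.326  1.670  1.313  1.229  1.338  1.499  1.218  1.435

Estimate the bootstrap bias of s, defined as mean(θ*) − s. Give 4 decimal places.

bias = −0.0315

mean(θ*) = (1.326 + 1.670 + 1.313 + 1.229 + 1.338 + 1.499 + 1.218 + 1.435) / 8 = 1.37850
bias = 1.37850 − 1.410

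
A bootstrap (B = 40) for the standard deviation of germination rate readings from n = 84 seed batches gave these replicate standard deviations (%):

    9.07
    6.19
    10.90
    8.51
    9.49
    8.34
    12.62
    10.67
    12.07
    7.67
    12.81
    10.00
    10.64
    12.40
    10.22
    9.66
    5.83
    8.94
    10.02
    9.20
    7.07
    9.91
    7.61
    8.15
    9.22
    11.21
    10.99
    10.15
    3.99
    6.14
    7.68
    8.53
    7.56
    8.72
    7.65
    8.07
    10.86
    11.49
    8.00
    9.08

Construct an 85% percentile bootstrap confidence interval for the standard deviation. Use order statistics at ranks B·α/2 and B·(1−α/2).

Sorted replicates: 3.99, 5.83, 6.14, 6.19, 7.07, 7.56, 7.61, 7.65, 7.67, 7.68, 8.00, 8.07, 8.15, 8.34, 8.51, 8.53, 8.72, 8.94, 9.07, 9.08, 9.20, 9.22, 9.49, 9.66, 9.91, 10.00, 10.02, 10.15, 10.22, 10.64, 10.67, 10.86, 10.90, 10.99, 11.21, 11.49, 12.07, 12.40, 12.62, 12.81
α = 0.15; lower rank = 40 × 0.075 = 3; upper rank = 40 × 0.925 = 37.
The 3rd smallest replicate is 6.14; the 37th is 12.07.

(6.14, 12.07)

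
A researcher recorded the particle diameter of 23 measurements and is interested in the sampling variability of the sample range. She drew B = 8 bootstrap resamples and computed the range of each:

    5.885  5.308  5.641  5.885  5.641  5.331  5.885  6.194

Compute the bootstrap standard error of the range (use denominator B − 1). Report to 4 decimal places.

Bootstrap SE is the standard deviation of the 8 replicate ranges.
Mean of replicates: (5.885 + 5.308 + 5.641 + 5.885 + 5.641 + 5.331 + 5.885 + 6.194) / 8 = 45.77000 / 8 = 5.72125
Sum of squared deviations: (+0.16375)² + (−0.41325)² + (−0.08025)² + (+0.16375)² + (−0.08025)² + (−0.39025)² + (+0.16375)² + (+0.47275)² = 0.63989
Variance = 0.63989 / 7 = 0.09141
SE* = √0.09141

SE* = 0.3023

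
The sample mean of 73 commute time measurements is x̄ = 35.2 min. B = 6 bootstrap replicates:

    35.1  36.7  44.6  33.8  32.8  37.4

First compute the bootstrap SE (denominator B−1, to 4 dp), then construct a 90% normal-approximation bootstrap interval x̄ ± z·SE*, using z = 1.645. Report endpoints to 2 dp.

Mean of replicates = 36.7333; sum of squared deviations = 89.0733; SE* = √(89.0733/5) = 4.2207
Margin = 1.645 × 4.2207 = 6.943
Interval: 35.2 ± 6.943

(28.26, 42.14)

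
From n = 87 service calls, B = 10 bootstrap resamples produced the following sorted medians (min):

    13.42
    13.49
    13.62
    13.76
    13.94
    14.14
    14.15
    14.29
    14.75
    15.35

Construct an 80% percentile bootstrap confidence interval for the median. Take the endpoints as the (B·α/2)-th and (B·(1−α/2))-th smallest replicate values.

(13.42, 14.75)

α = 0.20; lower rank = 10 × 0.100 = 1; upper rank = 10 × 0.900 = 9.
The 1st smallest replicate is 13.42; the 9th is 14.75.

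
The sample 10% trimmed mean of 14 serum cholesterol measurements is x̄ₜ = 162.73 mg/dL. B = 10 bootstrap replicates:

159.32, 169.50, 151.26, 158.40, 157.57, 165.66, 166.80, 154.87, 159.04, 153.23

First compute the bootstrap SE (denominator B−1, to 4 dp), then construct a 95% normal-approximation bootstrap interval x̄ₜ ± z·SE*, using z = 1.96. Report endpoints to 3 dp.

Mean of replicates = 159.5650; sum of squared deviations = 325.0197; SE* = √(325.0197/9) = 6.0094
Margin = 1.96 × 6.0094 = 11.7784
Interval: 162.73 ± 11.7784

(150.952, 174.508)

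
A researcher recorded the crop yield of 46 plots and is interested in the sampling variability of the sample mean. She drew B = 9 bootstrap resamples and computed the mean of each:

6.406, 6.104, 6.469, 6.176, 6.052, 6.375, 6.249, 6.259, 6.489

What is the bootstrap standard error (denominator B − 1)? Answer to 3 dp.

SE* = 0.158

Bootstrap SE is the standard deviation of the 9 replicate means.
Mean of replicates: (6.406 + 6.104 + 6.469 + 6.176 + 6.052 + 6.375 + 6.249 + 6.259 + 6.489) / 9 = 56.5790 / 9 = 6.2866
Sum of squared deviations: (+0.1194)² + (−0.1826)² + (+0.1824)² + (−0.1106)² + (−0.2346)² + (+0.0884)² + (−0.0376)² + (−0.0276)² + (+0.2024)² = 0.1991
Variance = 0.1991 / 8 = 0.0249
SE* = √0.0249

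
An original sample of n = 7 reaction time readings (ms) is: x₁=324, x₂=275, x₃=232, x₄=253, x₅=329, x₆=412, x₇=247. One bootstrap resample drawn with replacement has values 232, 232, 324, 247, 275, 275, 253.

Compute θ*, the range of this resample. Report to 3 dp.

θ* = 92.000

Range = 324 − 232 = 92.000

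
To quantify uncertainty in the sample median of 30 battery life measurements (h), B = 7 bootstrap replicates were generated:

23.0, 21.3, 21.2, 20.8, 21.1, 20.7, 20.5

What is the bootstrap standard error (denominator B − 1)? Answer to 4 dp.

SE* = 0.8321

Bootstrap SE is the standard deviation of the 7 replicate medians.
Mean of replicates: (23.0 + 21.3 + 21.2 + 20.8 + 21.1 + 20.7 + 20.5) / 7 = 148.60000 / 7 = 21.22857
Sum of squared deviations: (+1.77143)² + (+0.07143)² + (−0.02857)² + (−0.42857)² + (−0.12857)² + (−0.52857)² + (−0.72857)² = 4.15429
Variance = 4.15429 / 6 = 0.69238
SE* = √0.69238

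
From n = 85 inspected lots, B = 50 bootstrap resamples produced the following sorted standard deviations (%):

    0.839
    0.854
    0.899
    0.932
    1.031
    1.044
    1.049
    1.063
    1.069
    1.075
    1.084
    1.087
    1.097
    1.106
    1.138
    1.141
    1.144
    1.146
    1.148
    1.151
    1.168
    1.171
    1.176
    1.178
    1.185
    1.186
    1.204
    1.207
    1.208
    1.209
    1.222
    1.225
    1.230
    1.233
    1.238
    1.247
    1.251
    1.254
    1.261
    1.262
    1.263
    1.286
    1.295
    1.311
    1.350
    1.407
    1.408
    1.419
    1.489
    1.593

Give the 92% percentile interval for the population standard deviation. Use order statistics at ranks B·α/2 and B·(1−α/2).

(0.854, 1.419)

α = 0.08; lower rank = 50 × 0.040 = 2; upper rank = 50 × 0.960 = 48.
The 2nd smallest replicate is 0.854; the 48th is 1.419.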